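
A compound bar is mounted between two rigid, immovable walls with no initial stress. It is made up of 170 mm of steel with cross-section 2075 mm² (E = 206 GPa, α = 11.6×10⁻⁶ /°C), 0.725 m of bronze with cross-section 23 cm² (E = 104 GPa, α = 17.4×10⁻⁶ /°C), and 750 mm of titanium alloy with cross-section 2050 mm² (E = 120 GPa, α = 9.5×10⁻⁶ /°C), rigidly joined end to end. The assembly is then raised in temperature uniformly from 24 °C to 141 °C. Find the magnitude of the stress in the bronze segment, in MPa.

σ ≈ 171 MPa (compressive)

Free thermal expansion of the whole bar: Σ αᵢΔT Lᵢ = 11.6×10⁻⁶×117×170 + 17.4×10⁻⁶×117×725 + 9.5×10⁻⁶×117×750 = 2.54 mm.
The walls prevent any net length change, so an axial force P (same in every segment) develops. Compatibility: P · Σ Lᵢ/(AᵢEᵢ) = δ_free.
Σ Lᵢ/(AᵢEᵢ) = 170/(2075×206×10³) + 725/(2300×104×10³) + 750/(2050×120×10³) = 6.477×10⁻⁶ mm/N.
So P = 2.54 / 6.477×10⁻⁶ = 392.2 kN, compressive.
σ_{bronze} = P / A = 392200 / 2300 = 170.5 MPa.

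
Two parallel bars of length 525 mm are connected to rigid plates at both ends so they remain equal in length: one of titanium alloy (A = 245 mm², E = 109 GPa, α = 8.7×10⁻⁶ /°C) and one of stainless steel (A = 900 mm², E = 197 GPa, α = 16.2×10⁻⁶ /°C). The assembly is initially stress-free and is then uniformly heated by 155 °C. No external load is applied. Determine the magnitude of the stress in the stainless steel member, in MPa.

σ ≈ 30 MPa (compressive)

Both members must finish at the same length. With the larger α, the stainless steel tends to over-expand; the plates restrain it, putting the stainless steel in compression and the titanium alloy in tension. With no external load the two internal forces are equal and opposite, magnitude P.
Equating the net (thermal + elastic) strains gives |α₁ − α₂|·ΔT = P·[1/(A₁E₁) + 1/(A₂E₂)].
|α₁ − α₂|·ΔT = 7.5×10⁻⁶ × 155 = 0.001162.
1/(A₁E₁) + 1/(A₂E₂) = 1/(245×109×10³) + 1/(900×197×10³) = 4.309×10⁻⁸ N⁻¹.
So P = 0.001162 / 4.309×10⁻⁸ = 26.98 kN.
σ_{stainless steel} = P/A₂ = 26980/900 = 29.98 MPa, compressive.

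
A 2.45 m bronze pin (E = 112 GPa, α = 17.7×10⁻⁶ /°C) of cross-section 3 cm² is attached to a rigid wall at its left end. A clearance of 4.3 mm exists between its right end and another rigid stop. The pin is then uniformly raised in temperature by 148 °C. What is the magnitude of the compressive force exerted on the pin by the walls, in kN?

P ≈ 29 kN

Free thermal elongation = αΔT L = 17.7×10⁻⁶ × 148 × 2450 = 6.418 mm.
This exceeds the 4.3 mm gap, so the wall pushes back. The portion of expansion that must be recovered elastically is δ_free − gap = 6.418 − 4.3 = 2.118 mm.
Compatibility: PL/(AE) = 2.118 mm, so σ = P/A = E × (2.118/2450) = 96.82 MPa.
P = σA = 96.82 × 300 = 29.05 kN.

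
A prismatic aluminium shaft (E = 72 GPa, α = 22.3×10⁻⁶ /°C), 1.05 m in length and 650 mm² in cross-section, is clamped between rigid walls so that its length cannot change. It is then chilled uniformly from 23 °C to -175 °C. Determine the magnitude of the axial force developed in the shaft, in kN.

Full restraint means ε = 0, so the stress is σ = EαΔT = 72×10³ × 22.3×10⁻⁶ × 198 = 317.9 MPa.
Axial force P = σA = 317.9 × 650 = 206600 N = 206.6 kN, tensile.

P ≈ 207 kN (tensile)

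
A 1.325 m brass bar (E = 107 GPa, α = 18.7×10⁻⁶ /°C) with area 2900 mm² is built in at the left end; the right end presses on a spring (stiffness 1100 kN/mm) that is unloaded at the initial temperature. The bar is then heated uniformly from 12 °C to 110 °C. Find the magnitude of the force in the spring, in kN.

The unrestrained thermal change is αΔT L = 18.7×10⁻⁶ × 98 × 1325 = 2.428 mm.
Let P be the compressive force at the spring. The bar shortens elastically by PL/(AE) and the spring compresses by P/k; together these equal δ_free.
P [ L/(AE) + 1/k ] = δ_free → P [ 1325/(2900×107×10³) + 1/(1100×10³) ] = 2.428.
P = 2.428 / 5.179×10⁻⁶ = 468800 N.

P ≈ 469 kN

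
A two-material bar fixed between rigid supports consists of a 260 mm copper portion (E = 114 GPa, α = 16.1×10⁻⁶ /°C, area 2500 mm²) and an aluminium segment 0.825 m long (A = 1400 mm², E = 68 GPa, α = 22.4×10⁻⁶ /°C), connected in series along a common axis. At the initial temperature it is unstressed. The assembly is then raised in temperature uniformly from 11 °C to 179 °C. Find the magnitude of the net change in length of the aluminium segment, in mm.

|ΔL| ≈ 0.341 mm

If the supports were absent, the total length change would be Σ αᵢΔT Lᵢ = 16.1×10⁻⁶×168×260 + 22.4×10⁻⁶×168×825 = 3.808 mm.
Since the ends are fixed, an axial force P builds up, equal in every segment, with P · Σ Lᵢ/(AᵢEᵢ) = δ_free.
The series flexibility is Σ Lᵢ/(AᵢEᵢ) = 260/(2500×114×10³) + 825/(1400×68×10³) = 9.578×10⁻⁶ mm/N.
Hence P = δ_free / Σ(L/AE) = 3.808/9.578×10⁻⁶ = 397.6 kN (compressive).
For the aluminium segment, free thermal change = 22.4×10⁻⁶×168×825 = 3.105 mm and elastic change from P = 397600×825/(1400×68×10³) = 3.445 mm; these oppose, so the net change is 0.341 mm (segment shortens).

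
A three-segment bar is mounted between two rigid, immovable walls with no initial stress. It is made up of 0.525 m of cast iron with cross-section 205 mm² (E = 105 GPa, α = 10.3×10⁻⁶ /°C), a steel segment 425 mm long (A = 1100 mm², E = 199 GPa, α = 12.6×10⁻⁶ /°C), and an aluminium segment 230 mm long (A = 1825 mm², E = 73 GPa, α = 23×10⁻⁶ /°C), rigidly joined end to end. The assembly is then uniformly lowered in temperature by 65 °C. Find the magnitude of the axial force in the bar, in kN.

If the supports were absent, the total length change would be Σ αᵢΔT Lᵢ = 10.3×10⁻⁶×65×525 + 12.6×10⁻⁶×65×425 + 23×10⁻⁶×65×230 = 1.043 mm.
Since the ends are fixed, an axial force P builds up, equal in every segment, with P · Σ Lᵢ/(AᵢEᵢ) = δ_free.
The series flexibility is Σ Lᵢ/(AᵢEᵢ) = 525/(205×105×10³) + 425/(1100×199×10³) + 230/(1825×73×10³) = 2.806×10⁻⁵ mm/N.
So P = 1.043 / 2.806×10⁻⁵ = 37.19 kN, tensile.

P ≈ 37.2 kN (tensile)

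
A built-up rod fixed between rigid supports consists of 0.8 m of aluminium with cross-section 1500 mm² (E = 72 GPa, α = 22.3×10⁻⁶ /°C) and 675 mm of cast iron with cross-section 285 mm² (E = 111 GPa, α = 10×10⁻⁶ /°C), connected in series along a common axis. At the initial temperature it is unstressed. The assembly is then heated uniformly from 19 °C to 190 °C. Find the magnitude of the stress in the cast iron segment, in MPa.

σ ≈ 513 MPa (compressive)

With the walls removed the bar would change length by δ_free = Σ αᵢΔT Lᵢ = 22.3×10⁻⁶×171×800 + 10×10⁻⁶×171×675 = 4.205 mm.
Since the ends are fixed, an axial force P builds up, equal in every segment, with P · Σ Lᵢ/(AᵢEᵢ) = δ_free.
The series flexibility is Σ Lᵢ/(AᵢEᵢ) = 800/(1500×72×10³) + 675/(285×111×10³) = 2.874×10⁻⁵ mm/N.
Hence P = δ_free / Σ(L/AE) = 4.205/2.874×10⁻⁵ = 146.3 kN (compressive).
σ_{cast iron} = P / A = 146300 / 285 = 513.3 MPa.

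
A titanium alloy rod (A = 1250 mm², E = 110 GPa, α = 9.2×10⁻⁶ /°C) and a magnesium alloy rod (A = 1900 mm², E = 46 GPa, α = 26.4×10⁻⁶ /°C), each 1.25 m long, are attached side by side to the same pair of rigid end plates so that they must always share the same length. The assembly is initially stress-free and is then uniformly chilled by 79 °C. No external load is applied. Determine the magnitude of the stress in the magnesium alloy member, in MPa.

Equilibrium of a rigid end plate with no external load gives equal and opposite internal forces ±P in the two members. Since α_{magnesium alloy} > α_{titanium alloy}, cooling drives the magnesium alloy into tension and the titanium alloy into compression.
Equating the net (thermal + elastic) strains gives |α₁ − α₂|·ΔT = P·[1/(A₁E₁) + 1/(A₂E₂)].
|α₁ − α₂|·ΔT = 17.2×10⁻⁶ × 79 = 0.001359.
1/(A₁E₁) + 1/(A₂E₂) = 1/(1250×110×10³) + 1/(1900×46×10³) = 1.871×10⁻⁸ N⁻¹.
So P = 0.001359 / 1.871×10⁻⁸ = 72.61 kN.
σ_{magnesium alloy} = P/A₂ = 72610/1900 = 38.21 MPa, tensile.

σ ≈ 38.2 MPa (tensile)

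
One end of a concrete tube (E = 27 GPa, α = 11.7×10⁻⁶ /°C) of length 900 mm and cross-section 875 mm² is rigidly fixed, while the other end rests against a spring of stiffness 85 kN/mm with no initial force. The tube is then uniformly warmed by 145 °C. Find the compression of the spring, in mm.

δ ≈ 0.36 mm

If the spring were absent the tube would lengthen by αΔT L = 11.7×10⁻⁶ × 145 × 900 = 1.527 mm.
With a force P in the spring, the elastic change of the tube is PL/(AE) and that of the spring is P/k; compatibility requires their sum to equal δ_free.
So P = δ_free / [L/(AE) + 1/k] = 1.527 / [ 900/(875×27×10³) + 1/(85×10³) ].
P = 1.527 / 4.986×10⁻⁵ = 30620 N.
Spring compression = P/k = 30620/(85×10³) = 0.3603 mm.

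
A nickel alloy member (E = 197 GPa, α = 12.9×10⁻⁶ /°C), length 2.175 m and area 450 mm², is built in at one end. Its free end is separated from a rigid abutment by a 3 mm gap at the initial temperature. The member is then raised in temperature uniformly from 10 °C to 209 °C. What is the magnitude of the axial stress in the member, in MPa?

If the wall were absent the member would grow by αΔT L = 12.9×10⁻⁶ × 199 × 2175 = 5.583 mm.
This exceeds the 3 mm gap, so the wall pushes back. The portion of expansion that must be recovered elastically is δ_free − gap = 5.583 − 3 = 2.583 mm.
So σ = E(δ_free − g)/L = 197×10³ × 2.583/2175 = 234 MPa.

σ ≈ 234 MPa (compressive)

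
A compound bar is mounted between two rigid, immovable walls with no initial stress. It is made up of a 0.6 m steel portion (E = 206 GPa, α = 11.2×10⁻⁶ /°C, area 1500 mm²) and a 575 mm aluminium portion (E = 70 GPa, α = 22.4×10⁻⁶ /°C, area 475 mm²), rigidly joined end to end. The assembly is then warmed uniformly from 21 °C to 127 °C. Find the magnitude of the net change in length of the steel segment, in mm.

|ΔL| ≈ 0.503 mm

With the walls removed the bar would change length by δ_free = Σ αᵢΔT Lᵢ = 11.2×10⁻⁶×106×600 + 22.4×10⁻⁶×106×575 = 2.078 mm.
Since the ends are fixed, an axial force P builds up, equal in every segment, with P · Σ Lᵢ/(AᵢEᵢ) = δ_free.
Σ Lᵢ/(AᵢEᵢ) = 600/(1500×206×10³) + 575/(475×70×10³) = 1.923×10⁻⁵ mm/N.
P = 2.078 / 1.923×10⁻⁵ = 108000 N = 108 kN, compressive.
For the steel segment, free thermal change = 11.2×10⁻⁶×106×600 = 0.7123 mm and elastic change from P = 108000×600/(1500×206×10³) = 0.2097 mm; these oppose, so the net change is 0.503 mm (segment lengthens).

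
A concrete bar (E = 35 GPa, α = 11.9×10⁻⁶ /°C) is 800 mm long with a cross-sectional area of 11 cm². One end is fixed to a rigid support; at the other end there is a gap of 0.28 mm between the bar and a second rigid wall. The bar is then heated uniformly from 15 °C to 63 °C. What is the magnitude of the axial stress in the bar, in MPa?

Unrestrained expansion: δ_free = αΔT L = 11.9×10⁻⁶ × 48 × 800 = 0.457 mm.
This exceeds the 0.28 mm gap, so the wall pushes back. The portion of expansion that must be recovered elastically is δ_free − gap = 0.457 − 0.28 = 0.177 mm.
So σ = E(δ_free − g)/L = 35×10³ × 0.177/800 = 7.742 MPa.

σ ≈ 7.74 MPa (compressive)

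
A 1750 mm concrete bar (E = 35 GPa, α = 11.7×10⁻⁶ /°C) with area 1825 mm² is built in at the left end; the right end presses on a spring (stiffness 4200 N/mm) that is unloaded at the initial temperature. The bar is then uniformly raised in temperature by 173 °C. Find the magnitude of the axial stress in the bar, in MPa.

If the spring were absent the bar would lengthen by αΔT L = 11.7×10⁻⁶ × 173 × 1750 = 3.542 mm.
Let P be the compressive force at the spring. The bar shortens elastically by PL/(AE) and the spring compresses by P/k; together these equal δ_free.
So P = δ_free / [L/(AE) + 1/k] = 3.542 / [ 1750/(1825×35×10³) + 1/(4200) ].
P = 3.542 / 0.0002655 = 13340 N.
σ = P/A = 13340/1825 = 7.311 MPa.

σ ≈ 7.31 MPa (compressive)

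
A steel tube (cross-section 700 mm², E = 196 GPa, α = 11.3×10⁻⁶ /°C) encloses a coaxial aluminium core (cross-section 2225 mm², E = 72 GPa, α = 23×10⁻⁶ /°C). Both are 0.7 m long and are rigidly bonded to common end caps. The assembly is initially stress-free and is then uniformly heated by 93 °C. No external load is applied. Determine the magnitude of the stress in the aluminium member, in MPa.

The aluminium has the larger α, so on heating it would change length more than the steel if both were free. The rigid plates force a common final length, so the aluminium is put into compression and the steel into tension, with equal and opposite forces P (no external load).
Setting the final lengths equal and cancelling L: (α₁ − α₂)ΔT = P/(A₁E₁) + P/(A₂E₂).
|α₁ − α₂|·ΔT = 11.7×10⁻⁶ × 93 = 0.001088.
1/(A₁E₁) + 1/(A₂E₂) = 1/(700×196×10³) + 1/(2225×72×10³) = 1.353×10⁻⁸ N⁻¹.
P = 0.001088 / 1.353×10⁻⁸ = 80420 N = 80.42 kN.
σ_{aluminium} = P/A₂ = 80420/2225 = 36.14 MPa, compressive.

σ ≈ 36.1 MPa (compressive)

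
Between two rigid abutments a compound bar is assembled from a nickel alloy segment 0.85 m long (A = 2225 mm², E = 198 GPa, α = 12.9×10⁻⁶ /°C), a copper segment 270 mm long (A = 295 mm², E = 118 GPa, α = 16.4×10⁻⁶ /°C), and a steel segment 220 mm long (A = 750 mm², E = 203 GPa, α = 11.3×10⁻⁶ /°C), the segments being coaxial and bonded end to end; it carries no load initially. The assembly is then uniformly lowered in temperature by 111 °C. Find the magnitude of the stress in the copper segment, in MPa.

σ ≈ 604 MPa (tensile)

With the walls removed the bar would change length by δ_free = Σ αᵢΔT Lᵢ = 12.9×10⁻⁶×111×850 + 16.4×10⁻⁶×111×270 + 11.3×10⁻⁶×111×220 = 1.985 mm.
The walls prevent any net length change, so an axial force P (same in every segment) develops. Compatibility: P · Σ Lᵢ/(AᵢEᵢ) = δ_free.
The series flexibility is Σ Lᵢ/(AᵢEᵢ) = 850/(2225×198×10³) + 270/(295×118×10³) + 220/(750×203×10³) = 1.113×10⁻⁵ mm/N.
So P = 1.985 / 1.113×10⁻⁵ = 178.3 kN, tensile.
σ_{copper} = P / A = 178300 / 295 = 604.4 MPa.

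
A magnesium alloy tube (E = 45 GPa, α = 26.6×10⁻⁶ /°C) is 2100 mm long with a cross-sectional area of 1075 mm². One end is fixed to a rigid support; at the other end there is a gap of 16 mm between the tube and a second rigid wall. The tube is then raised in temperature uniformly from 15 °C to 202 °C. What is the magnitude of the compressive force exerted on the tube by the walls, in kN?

P ≈ 0 kN

Free thermal elongation = αΔT L = 26.6×10⁻⁶ × 187 × 2100 = 10.45 mm.
This is smaller than the 16 mm clearance, so the tube expands freely without reaching the stop — the stress is zero.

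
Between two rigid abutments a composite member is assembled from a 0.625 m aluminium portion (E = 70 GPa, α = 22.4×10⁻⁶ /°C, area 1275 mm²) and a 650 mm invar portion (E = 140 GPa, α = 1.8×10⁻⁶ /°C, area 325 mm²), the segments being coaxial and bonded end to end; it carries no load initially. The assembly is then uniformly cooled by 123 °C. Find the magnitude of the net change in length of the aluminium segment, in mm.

With the walls removed the bar would change length by δ_free = Σ αᵢΔT Lᵢ = 22.4×10⁻⁶×123×625 + 1.8×10⁻⁶×123×650 = 1.866 mm.
The walls prevent any net length change, so an axial force P (same in every segment) develops. Compatibility: P · Σ Lᵢ/(AᵢEᵢ) = δ_free.
Σ Lᵢ/(AᵢEᵢ) = 625/(1275×70×10³) + 650/(325×140×10³) = 2.129×10⁻⁵ mm/N.
P = 1.866 / 2.129×10⁻⁵ = 87650 N = 87.65 kN, tensile.
For the aluminium segment, free thermal change = 22.4×10⁻⁶×123×625 = 1.722 mm and elastic change from P = 87650×625/(1275×70×10³) = 0.6138 mm; these oppose, so the net change is 1.11 mm (segment shortens).

|ΔL| ≈ 1.11 mm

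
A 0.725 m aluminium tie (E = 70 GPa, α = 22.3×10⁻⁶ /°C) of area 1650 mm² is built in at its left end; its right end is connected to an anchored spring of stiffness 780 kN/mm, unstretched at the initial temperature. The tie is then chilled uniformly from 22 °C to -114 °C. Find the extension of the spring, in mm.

Free thermal contraction: δ_free = αΔT L = 22.3×10⁻⁶ × 136 × 725 = 2.199 mm.
With a force P in the spring, the elastic change of the tie is PL/(AE) and that of the spring is P/k; compatibility requires their sum to equal δ_free.
P [ L/(AE) + 1/k ] = δ_free → P [ 725/(1650×70×10³) + 1/(780×10³) ] = 2.199.
P = 2.199 / 7.559×10⁻⁶ = 290900 N.
Spring extension = P/k = 290900/(780×10³) = 0.3729 mm.

δ ≈ 0.373 mm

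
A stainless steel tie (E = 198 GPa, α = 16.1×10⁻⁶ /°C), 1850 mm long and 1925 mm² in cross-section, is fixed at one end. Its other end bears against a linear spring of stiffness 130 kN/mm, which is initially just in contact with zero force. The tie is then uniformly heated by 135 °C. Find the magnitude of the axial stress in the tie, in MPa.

Free thermal expansion: δ_free = αΔT L = 16.1×10⁻⁶ × 135 × 1850 = 4.021 mm.
Let P be the compressive force at the spring. The tie shortens elastically by PL/(AE) and the spring compresses by P/k; together these equal δ_free.
P [ L/(AE) + 1/k ] = δ_free → P [ 1850/(1925×198×10³) + 1/(130×10³) ] = 4.021.
P = 4.021 / 1.255×10⁻⁵ = 320500 N.
σ = P/A = 320500/1925 = 166.5 MPa.

σ ≈ 166 MPa (compressive)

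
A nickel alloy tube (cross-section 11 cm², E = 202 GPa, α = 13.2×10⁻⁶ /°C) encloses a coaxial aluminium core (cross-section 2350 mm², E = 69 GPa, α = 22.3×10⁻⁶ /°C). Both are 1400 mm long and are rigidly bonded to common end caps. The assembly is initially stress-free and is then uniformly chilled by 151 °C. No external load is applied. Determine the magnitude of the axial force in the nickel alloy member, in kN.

P ≈ 129 kN (compressive in the nickel alloy)

Both members must finish at the same length. With the larger α, the aluminium tends to over-contract; the plates restrain it, putting the aluminium in tension and the nickel alloy in compression. With no external load the two internal forces are equal and opposite, magnitude P.
Equating the net (thermal + elastic) strains gives |α₁ − α₂|·ΔT = P·[1/(A₁E₁) + 1/(A₂E₂)].
|α₁ − α₂|·ΔT = 9.1×10⁻⁶ × 151 = 0.001374.
1/(A₁E₁) + 1/(A₂E₂) = 1/(1100×202×10³) + 1/(2350×69×10³) = 1.067×10⁻⁸ N⁻¹.
P = 0.001374 / 1.067×10⁻⁸ = 128800 N = 128.8 kN.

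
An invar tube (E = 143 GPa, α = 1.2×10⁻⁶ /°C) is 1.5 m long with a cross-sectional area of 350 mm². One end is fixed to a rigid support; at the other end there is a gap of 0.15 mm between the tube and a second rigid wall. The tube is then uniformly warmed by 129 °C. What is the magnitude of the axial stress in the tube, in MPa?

If the wall were absent the tube would grow by αΔT L = 1.2×10⁻⁶ × 129 × 1500 = 0.2322 mm.
After closing the 0.15 mm clearance, 0.2322 − 0.15 = 0.0822 mm of expansion remains to be suppressed by the wall.
Compatibility: PL/(AE) = 0.0822 mm, so σ = P/A = E × (0.0822/1500) = 7.836 MPa.

σ ≈ 7.84 MPa (compressive)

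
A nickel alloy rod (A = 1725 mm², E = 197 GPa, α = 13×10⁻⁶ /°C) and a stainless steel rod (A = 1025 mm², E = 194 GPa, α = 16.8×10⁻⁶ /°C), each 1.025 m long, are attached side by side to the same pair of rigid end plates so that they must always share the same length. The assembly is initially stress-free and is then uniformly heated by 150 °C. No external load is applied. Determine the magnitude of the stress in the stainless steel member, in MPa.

σ ≈ 69.8 MPa (compressive)

Equilibrium of a rigid end plate with no external load gives equal and opposite internal forces ±P in the two members. Since α_{stainless steel} > α_{nickel alloy}, heating drives the stainless steel into compression and the nickel alloy into tension.
Compatibility of the two members (thermal + elastic change equal): (α₁ − α₂)ΔT = P·[1/(A₁E₁) + 1/(A₂E₂)].
|α₁ − α₂|·ΔT = 3.8×10⁻⁶ × 150 = 0.00057.
1/(A₁E₁) + 1/(A₂E₂) = 1/(1725×197×10³) + 1/(1025×194×10³) = 7.972×10⁻⁹ N⁻¹.
P = 0.00057 / 7.972×10⁻⁹ = 71500 N = 71.5 kN.
σ_{stainless steel} = P/A₂ = 71500/1025 = 69.76 MPa, compressive.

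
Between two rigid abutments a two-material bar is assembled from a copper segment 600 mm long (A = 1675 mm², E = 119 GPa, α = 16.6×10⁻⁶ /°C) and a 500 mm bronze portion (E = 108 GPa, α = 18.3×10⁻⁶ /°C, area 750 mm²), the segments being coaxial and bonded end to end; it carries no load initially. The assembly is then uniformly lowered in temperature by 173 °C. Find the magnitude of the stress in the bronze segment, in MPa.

If the supports were absent, the total length change would be Σ αᵢΔT Lᵢ = 16.6×10⁻⁶×173×600 + 18.3×10⁻⁶×173×500 = 3.306 mm.
The rigid supports impose zero overall length change; the single axial force P common to all segments must satisfy P Σ Lᵢ/(AᵢEᵢ) = δ_free.
The series flexibility is Σ Lᵢ/(AᵢEᵢ) = 600/(1675×119×10³) + 500/(750×108×10³) = 9.183×10⁻⁶ mm/N.
So P = 3.306 / 9.183×10⁻⁶ = 360 kN, tensile.
σ_{bronze} = P / A = 360000 / 750 = 480 MPa.

σ ≈ 480 MPa (tensile)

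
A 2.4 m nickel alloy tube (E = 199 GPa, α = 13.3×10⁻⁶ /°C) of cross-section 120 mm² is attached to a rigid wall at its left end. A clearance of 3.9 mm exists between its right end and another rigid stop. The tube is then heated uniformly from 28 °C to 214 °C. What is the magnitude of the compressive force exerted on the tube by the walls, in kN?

Unrestrained expansion: δ_free = αΔT L = 13.3×10⁻⁶ × 186 × 2400 = 5.937 mm.
This exceeds the 3.9 mm gap, so the wall pushes back. The portion of expansion that must be recovered elastically is δ_free − gap = 5.937 − 3.9 = 2.037 mm.
So σ = E(δ_free − g)/L = 199×10³ × 2.037/2400 = 168.9 MPa.
P = σA = 168.9 × 120 = 20.27 kN.

P ≈ 20.3 kN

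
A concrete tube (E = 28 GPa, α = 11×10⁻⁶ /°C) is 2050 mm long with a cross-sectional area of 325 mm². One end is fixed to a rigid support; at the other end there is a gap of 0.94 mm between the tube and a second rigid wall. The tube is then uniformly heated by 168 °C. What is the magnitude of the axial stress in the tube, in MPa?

Unrestrained expansion: δ_free = αΔT L = 11×10⁻⁶ × 168 × 2050 = 3.788 mm.
This exceeds the 0.94 mm gap, so the wall pushes back. The portion of expansion that must be recovered elastically is δ_free − gap = 3.788 − 0.94 = 2.848 mm.
So σ = E(δ_free − g)/L = 28×10³ × 2.848/2050 = 38.9 MPa.

σ ≈ 38.9 MPa (compressive)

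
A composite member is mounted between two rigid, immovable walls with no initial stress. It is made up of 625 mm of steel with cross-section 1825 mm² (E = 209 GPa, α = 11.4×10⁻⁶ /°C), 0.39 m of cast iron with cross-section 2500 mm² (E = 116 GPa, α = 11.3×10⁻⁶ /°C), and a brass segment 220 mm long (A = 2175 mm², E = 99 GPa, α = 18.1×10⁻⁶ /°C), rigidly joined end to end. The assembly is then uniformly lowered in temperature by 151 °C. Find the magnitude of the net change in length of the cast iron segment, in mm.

With the walls removed the bar would change length by δ_free = Σ αᵢΔT Lᵢ = 11.4×10⁻⁶×151×625 + 11.3×10⁻⁶×151×390 + 18.1×10⁻⁶×151×220 = 2.343 mm.
The rigid supports impose zero overall length change; the single axial force P common to all segments must satisfy P Σ Lᵢ/(AᵢEᵢ) = δ_free.
The series flexibility is Σ Lᵢ/(AᵢEᵢ) = 625/(1825×209×10³) + 390/(2500×116×10³) + 220/(2175×99×10³) = 4.005×10⁻⁶ mm/N.
Hence P = δ_free / Σ(L/AE) = 2.343/4.005×10⁻⁶ = 584.9 kN (tensile).
For the cast iron segment, free thermal change = 11.3×10⁻⁶×151×390 = 0.6655 mm and elastic change from P = 584900×390/(2500×116×10³) = 0.7866 mm; these oppose, so the net change is 0.121 mm (segment lengthens).

|ΔL| ≈ 0.121 mm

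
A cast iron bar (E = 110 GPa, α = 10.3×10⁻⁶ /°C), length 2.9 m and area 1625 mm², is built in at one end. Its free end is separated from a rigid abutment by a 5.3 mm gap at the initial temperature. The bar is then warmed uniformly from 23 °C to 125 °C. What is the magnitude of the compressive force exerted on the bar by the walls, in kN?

P ≈ 0 kN

Free thermal elongation = αΔT L = 10.3×10⁻⁶ × 102 × 2900 = 3.047 mm.
This is smaller than the 5.3 mm clearance, so the bar expands freely without reaching the stop — the stress is zero.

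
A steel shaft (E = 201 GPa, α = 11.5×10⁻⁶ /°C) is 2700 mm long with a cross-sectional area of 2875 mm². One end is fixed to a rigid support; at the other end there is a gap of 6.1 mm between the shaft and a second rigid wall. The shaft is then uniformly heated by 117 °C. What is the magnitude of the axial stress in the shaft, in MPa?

If the wall were absent the shaft would grow by αΔT L = 11.5×10⁻⁶ × 117 × 2700 = 3.633 mm.
This is smaller than the 6.1 mm clearance, so the shaft expands freely without reaching the stop — the stress is zero.

σ ≈ 0 MPa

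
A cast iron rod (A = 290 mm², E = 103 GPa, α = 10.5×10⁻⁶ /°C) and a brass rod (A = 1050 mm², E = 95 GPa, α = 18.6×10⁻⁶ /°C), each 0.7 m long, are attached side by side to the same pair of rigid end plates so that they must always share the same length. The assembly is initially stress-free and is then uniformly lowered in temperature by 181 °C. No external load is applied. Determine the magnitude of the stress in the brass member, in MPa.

Equilibrium of a rigid end plate with no external load gives equal and opposite internal forces ±P in the two members. Since α_{brass} > α_{cast iron}, cooling drives the brass into tension and the cast iron into compression.
Equating the net (thermal + elastic) strains gives |α₁ − α₂|·ΔT = P·[1/(A₁E₁) + 1/(A₂E₂)].
|α₁ − α₂|·ΔT = 8.1×10⁻⁶ × 181 = 0.001466.
1/(A₁E₁) + 1/(A₂E₂) = 1/(290×103×10³) + 1/(1050×95×10³) = 4.35×10⁻⁸ N⁻¹.
P = 0.001466 / 4.35×10⁻⁸ = 33700 N = 33.7 kN.
σ_{brass} = P/A₂ = 33700/1050 = 32.1 MPa, tensile.

σ ≈ 32.1 MPa (tensile)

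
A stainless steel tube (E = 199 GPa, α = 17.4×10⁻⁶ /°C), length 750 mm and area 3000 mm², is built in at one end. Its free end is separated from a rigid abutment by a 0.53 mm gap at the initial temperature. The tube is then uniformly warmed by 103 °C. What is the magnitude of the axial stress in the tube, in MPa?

σ ≈ 216 MPa (compressive)

If the wall were absent the tube would grow by αΔT L = 17.4×10⁻⁶ × 103 × 750 = 1.344 mm.
This exceeds the 0.53 mm gap, so the wall pushes back. The portion of expansion that must be recovered elastically is δ_free − gap = 1.344 − 0.53 = 0.8141 mm.
So σ = E(δ_free − g)/L = 199×10³ × 0.8141/750 = 216 MPa.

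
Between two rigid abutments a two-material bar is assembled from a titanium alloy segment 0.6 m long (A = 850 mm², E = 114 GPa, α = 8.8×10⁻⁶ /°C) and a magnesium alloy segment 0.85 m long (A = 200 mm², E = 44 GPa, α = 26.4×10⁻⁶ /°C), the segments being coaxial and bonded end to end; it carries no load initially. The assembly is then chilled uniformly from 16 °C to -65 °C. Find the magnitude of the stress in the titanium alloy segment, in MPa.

σ ≈ 25.7 MPa (tensile)

If the supports were absent, the total length change would be Σ αᵢΔT Lᵢ = 8.8×10⁻⁶×81×600 + 26.4×10⁻⁶×81×850 = 2.245 mm.
The walls prevent any net length change, so an axial force P (same in every segment) develops. Compatibility: P · Σ Lᵢ/(AᵢEᵢ) = δ_free.
The series flexibility is Σ Lᵢ/(AᵢEᵢ) = 600/(850×114×10³) + 850/(200×44×10³) = 0.0001028 mm/N.
P = 2.245 / 0.0001028 = 21850 N = 21.85 kN, tensile.
σ_{titanium alloy} = P / A = 21850 / 850 = 25.7 MPa.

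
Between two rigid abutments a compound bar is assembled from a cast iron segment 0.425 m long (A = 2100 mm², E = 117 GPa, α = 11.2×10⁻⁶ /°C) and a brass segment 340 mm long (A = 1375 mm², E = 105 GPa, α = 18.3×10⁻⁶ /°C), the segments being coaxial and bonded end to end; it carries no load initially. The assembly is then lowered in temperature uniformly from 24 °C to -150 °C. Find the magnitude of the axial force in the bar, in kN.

With the walls removed the bar would change length by δ_free = Σ αᵢΔT Lᵢ = 11.2×10⁻⁶×174×425 + 18.3×10⁻⁶×174×340 = 1.911 mm.
The rigid supports impose zero overall length change; the single axial force P common to all segments must satisfy P Σ Lᵢ/(AᵢEᵢ) = δ_free.
Σ Lᵢ/(AᵢEᵢ) = 425/(2100×117×10³) + 340/(1375×105×10³) = 4.085×10⁻⁶ mm/N.
Hence P = δ_free / Σ(L/AE) = 1.911/4.085×10⁻⁶ = 467.8 kN (tensile).

P ≈ 468 kN (tensile)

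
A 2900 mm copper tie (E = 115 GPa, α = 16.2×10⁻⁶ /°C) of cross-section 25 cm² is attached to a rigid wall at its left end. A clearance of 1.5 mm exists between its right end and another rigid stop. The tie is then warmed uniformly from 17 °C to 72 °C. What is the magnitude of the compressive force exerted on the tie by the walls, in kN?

If the wall were absent the tie would grow by αΔT L = 16.2×10⁻⁶ × 55 × 2900 = 2.584 mm.
After closing the 1.5 mm clearance, 2.584 − 1.5 = 1.084 mm of expansion remains to be suppressed by the wall.
So σ = E(δ_free − g)/L = 115×10³ × 1.084/2900 = 42.98 MPa.
Force on the wall = σA = 42.98 × 2500 mm² = 107.5 kN.

P ≈ 107 kN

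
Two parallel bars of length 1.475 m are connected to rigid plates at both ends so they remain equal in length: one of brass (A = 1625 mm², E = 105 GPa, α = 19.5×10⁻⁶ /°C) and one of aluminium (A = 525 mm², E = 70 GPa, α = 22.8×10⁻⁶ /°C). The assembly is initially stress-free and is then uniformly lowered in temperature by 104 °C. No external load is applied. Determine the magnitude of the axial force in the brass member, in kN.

Equilibrium of a rigid end plate with no external load gives equal and opposite internal forces ±P in the two members. Since α_{aluminium} > α_{brass}, cooling drives the aluminium into tension and the brass into compression.
Setting the final lengths equal and cancelling L: (α₁ − α₂)ΔT = P/(A₁E₁) + P/(A₂E₂).
|α₁ − α₂|·ΔT = 3.3×10⁻⁶ × 104 = 0.0003432.
1/(A₁E₁) + 1/(A₂E₂) = 1/(1625×105×10³) + 1/(525×70×10³) = 3.307×10⁻⁸ N⁻¹.
So P = 0.0003432 / 3.307×10⁻⁸ = 10.38 kN.

P ≈ 10.4 kN (compressive in the brass)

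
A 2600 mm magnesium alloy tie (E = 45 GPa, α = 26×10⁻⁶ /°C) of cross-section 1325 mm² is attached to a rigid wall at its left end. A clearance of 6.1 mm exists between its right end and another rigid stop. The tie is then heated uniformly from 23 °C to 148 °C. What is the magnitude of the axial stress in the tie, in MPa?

σ ≈ 40.7 MPa (compressive)

If the wall were absent the tie would grow by αΔT L = 26×10⁻⁶ × 125 × 2600 = 8.45 mm.
This exceeds the 6.1 mm gap, so the wall pushes back. The portion of expansion that must be recovered elastically is δ_free − gap = 8.45 − 6.1 = 2.35 mm.
So σ = E(δ_free − g)/L = 45×10³ × 2.35/2600 = 40.67 MPa.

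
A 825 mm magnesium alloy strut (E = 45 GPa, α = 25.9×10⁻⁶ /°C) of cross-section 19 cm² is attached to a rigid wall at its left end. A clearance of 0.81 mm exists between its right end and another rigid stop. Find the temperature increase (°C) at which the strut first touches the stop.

ΔT ≈ 37.9 °C

Contact occurs when the free expansion equals the gap: αΔT L = 0.81 mm.
ΔT = 0.81 / (25.9×10⁻⁶ × 825) = 37.91 °C.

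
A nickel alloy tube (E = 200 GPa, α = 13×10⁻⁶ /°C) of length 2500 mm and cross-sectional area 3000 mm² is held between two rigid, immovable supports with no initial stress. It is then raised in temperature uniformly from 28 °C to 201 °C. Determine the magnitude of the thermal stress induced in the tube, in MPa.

σ ≈ 450 MPa (compressive)

The supports are rigid, so the total axial strain is zero. The restrained thermal strain is ε = αΔT = 13×10⁻⁶ × 173 = 2249×10⁻⁶.
The stress required to suppress this strain is σ = Eε = 200×10³ × 2249×10⁻⁶ = 449.8 MPa, compressive since the tube is trying to expand.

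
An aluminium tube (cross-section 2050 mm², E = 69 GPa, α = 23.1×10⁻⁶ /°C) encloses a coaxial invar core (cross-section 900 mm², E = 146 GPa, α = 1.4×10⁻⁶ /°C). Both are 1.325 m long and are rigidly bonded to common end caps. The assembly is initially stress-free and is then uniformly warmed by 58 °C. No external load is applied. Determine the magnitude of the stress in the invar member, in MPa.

Equilibrium of a rigid end plate with no external load gives equal and opposite internal forces ±P in the two members. Since α_{aluminium} > α_{invar}, heating drives the aluminium into compression and the invar into tension.
Setting the final lengths equal and cancelling L: (α₁ − α₂)ΔT = P/(A₁E₁) + P/(A₂E₂).
|α₁ − α₂|·ΔT = 21.7×10⁻⁶ × 58 = 0.001259.
1/(A₁E₁) + 1/(A₂E₂) = 1/(2050×69×10³) + 1/(900×146×10³) = 1.468×10⁻⁸ N⁻¹.
P = 0.001259 / 1.468×10⁻⁸ = 85740 N = 85.74 kN.
σ_{invar} = P/A₂ = 85740/900 = 95.26 MPa, tensile.

σ ≈ 95.3 MPa (tensile)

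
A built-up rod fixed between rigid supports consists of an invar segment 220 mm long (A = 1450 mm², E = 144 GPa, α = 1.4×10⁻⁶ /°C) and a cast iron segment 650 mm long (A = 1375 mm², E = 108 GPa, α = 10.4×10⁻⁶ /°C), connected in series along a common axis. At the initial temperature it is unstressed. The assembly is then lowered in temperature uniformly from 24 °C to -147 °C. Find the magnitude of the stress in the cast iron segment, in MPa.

σ ≈ 162 MPa (tensile)

If the supports were absent, the total length change would be Σ αᵢΔT Lᵢ = 1.4×10⁻⁶×171×220 + 10.4×10⁻⁶×171×650 = 1.209 mm.
The rigid supports impose zero overall length change; the single axial force P common to all segments must satisfy P Σ Lᵢ/(AᵢEᵢ) = δ_free.
Σ Lᵢ/(AᵢEᵢ) = 220/(1450×144×10³) + 650/(1375×108×10³) = 5.431×10⁻⁶ mm/N.
Hence P = δ_free / Σ(L/AE) = 1.209/5.431×10⁻⁶ = 222.6 kN (tensile).
σ_{cast iron} = P / A = 222600 / 1375 = 161.9 MPa.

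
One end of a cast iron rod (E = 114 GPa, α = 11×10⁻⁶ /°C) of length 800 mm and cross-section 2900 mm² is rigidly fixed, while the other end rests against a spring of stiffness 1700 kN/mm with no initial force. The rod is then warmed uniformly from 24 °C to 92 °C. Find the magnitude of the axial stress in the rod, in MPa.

If the spring were absent the rod would lengthen by αΔT L = 11×10⁻⁶ × 68 × 800 = 0.5984 mm.
Let P be the compressive force at the spring. The rod shortens elastically by PL/(AE) and the spring compresses by P/k; together these equal δ_free.
So P = δ_free / [L/(AE) + 1/k] = 0.5984 / [ 800/(2900×114×10³) + 1/(1700×10³) ].
P = 0.5984 / 3.008×10⁻⁶ = 198900 N.
σ = P/A = 198900/2900 = 68.6 MPa.

σ ≈ 68.6 MPa (compressive)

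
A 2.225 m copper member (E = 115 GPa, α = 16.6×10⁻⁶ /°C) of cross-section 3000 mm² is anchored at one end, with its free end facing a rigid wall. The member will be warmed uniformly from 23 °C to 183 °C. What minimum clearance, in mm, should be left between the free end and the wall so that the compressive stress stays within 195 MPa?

g ≈ 2.14 mm

Free expansion if unrestrained: δ_free = αΔT L = 16.6×10⁻⁶ × 160 × 2225 = 5.91 mm.
At the allowable stress the elastic shortening the wall may impose is σL/E = 195 × 2225 / (115×10³) = 3.773 mm.
The gap must absorb the remainder: g_min = 5.91 − 3.773 = 2.137 mm.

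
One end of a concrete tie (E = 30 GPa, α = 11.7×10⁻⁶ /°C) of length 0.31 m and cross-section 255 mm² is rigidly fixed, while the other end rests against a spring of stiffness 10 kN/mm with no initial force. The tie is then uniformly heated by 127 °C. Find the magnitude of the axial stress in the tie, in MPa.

Free thermal expansion: δ_free = αΔT L = 11.7×10⁻⁶ × 127 × 310 = 0.4606 mm.
With a force P in the spring, the elastic change of the tie is PL/(AE) and that of the spring is P/k; compatibility requires their sum to equal δ_free.
P [ L/(AE) + 1/k ] = δ_free → P [ 310/(255×30×10³) + 1/(10×10³) ] = 0.4606.
P = 0.4606 / 0.0001405 = 3278 N.
σ = P/A = 3278/255 = 12.85 MPa.

σ ≈ 12.9 MPa (compressive)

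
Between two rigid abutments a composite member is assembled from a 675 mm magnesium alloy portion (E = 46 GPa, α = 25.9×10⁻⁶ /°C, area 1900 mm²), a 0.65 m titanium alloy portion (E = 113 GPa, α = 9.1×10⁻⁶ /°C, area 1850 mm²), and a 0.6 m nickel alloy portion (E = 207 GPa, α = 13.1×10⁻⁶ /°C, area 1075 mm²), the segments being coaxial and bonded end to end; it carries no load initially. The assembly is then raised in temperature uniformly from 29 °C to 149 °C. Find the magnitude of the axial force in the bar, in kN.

P ≈ 277 kN (compressive)

Free thermal expansion of the whole bar: Σ αᵢΔT Lᵢ = 25.9×10⁻⁶×120×675 + 9.1×10⁻⁶×120×650 + 13.1×10⁻⁶×120×600 = 3.751 mm.
The rigid supports impose zero overall length change; the single axial force P common to all segments must satisfy P Σ Lᵢ/(AᵢEᵢ) = δ_free.
The series flexibility is Σ Lᵢ/(AᵢEᵢ) = 675/(1900×46×10³) + 650/(1850×113×10³) + 600/(1075×207×10³) = 1.353×10⁻⁵ mm/N.
Hence P = δ_free / Σ(L/AE) = 3.751/1.353×10⁻⁵ = 277.3 kN (compressive).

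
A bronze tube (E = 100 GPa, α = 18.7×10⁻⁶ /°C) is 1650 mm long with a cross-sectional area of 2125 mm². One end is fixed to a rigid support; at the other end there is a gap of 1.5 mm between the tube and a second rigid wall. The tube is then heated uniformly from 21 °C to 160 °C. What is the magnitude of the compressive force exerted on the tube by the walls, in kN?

P ≈ 359 kN

Unrestrained expansion: δ_free = αΔT L = 18.7×10⁻⁶ × 139 × 1650 = 4.289 mm.
After closing the 1.5 mm clearance, 4.289 − 1.5 = 2.789 mm of expansion remains to be suppressed by the wall.
Compatibility: PL/(AE) = 2.789 mm, so σ = P/A = E × (2.789/1650) = 169 MPa.
P = σA = 169 × 2125 = 359.2 kN.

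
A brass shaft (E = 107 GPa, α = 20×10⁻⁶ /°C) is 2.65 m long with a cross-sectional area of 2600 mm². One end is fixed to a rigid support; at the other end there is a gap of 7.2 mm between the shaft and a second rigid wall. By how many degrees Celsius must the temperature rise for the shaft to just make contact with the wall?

Contact occurs when the free expansion equals the gap: αΔT L = 7.2 mm.
So ΔT = g/(αL) = 7.2/(20×10⁻⁶ × 2650) = 135.8 °C.

ΔT ≈ 136 °C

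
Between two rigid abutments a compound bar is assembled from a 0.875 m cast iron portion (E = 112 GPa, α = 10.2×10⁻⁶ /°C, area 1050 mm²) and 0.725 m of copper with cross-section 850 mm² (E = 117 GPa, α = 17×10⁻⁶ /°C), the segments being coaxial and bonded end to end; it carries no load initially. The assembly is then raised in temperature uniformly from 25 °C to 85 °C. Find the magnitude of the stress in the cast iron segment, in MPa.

σ ≈ 82.4 MPa (compressive)

Free thermal expansion of the whole bar: Σ αᵢΔT Lᵢ = 10.2×10⁻⁶×60×875 + 17×10⁻⁶×60×725 = 1.275 mm.
The walls prevent any net length change, so an axial force P (same in every segment) develops. Compatibility: P · Σ Lᵢ/(AᵢEᵢ) = δ_free.
The series flexibility is Σ Lᵢ/(AᵢEᵢ) = 875/(1050×112×10³) + 725/(850×117×10³) = 1.473×10⁻⁵ mm/N.
P = 1.275 / 1.473×10⁻⁵ = 86550 N = 86.55 kN, compressive.
σ_{cast iron} = P / A = 86550 / 1050 = 82.43 MPa.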